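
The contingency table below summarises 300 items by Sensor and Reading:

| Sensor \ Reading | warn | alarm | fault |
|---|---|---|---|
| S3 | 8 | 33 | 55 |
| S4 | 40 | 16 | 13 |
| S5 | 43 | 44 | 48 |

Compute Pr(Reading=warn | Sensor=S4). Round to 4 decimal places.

0.5797

Total with Sensor=S4: 40 + 16 + 13 = 69.
P(Reading=warn | Sensor=S4) = 40/69 = 0.5797.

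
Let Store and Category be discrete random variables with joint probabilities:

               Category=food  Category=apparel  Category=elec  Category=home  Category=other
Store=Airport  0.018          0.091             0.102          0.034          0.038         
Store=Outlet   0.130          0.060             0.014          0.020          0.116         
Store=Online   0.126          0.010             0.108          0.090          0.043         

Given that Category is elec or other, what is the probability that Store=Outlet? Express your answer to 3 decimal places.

P(Category=elec) = 0.102 + 0.014 + 0.108 = 0.224.
P(Category=other) = 0.038 + 0.116 + 0.043 = 0.197.
P(Category ∈ {elec, other}) = 0.224 + 0.197 = 0.421; P(Store=Outlet, Category ∈ {elec, other}) = 0.014 + 0.116 = 0.130.
P(Store=Outlet | Category ∈ {elec, other}) = 0.130/0.421 = 0.309.

0.309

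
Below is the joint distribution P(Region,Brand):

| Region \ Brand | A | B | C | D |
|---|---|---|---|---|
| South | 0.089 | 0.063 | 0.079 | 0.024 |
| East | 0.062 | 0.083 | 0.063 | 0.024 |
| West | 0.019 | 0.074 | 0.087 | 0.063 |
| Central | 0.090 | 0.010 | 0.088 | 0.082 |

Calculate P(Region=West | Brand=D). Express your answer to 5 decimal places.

P(Brand=D) = 0.024 + 0.024 + 0.063 + 0.082 = 0.193.
P(Region=West | Brand=D) = 0.063/0.193 = 0.32642.

0.32642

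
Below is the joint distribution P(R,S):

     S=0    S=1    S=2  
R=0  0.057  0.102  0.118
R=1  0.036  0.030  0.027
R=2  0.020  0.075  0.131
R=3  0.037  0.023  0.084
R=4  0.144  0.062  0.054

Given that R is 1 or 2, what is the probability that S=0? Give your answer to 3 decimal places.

P(R=1) = 0.036 + 0.030 + 0.027 = 0.093.
P(R=2) = 0.020 + 0.075 + 0.131 = 0.226.
P(R ∈ {1, 2}) = 0.093 + 0.226 = 0.319; P(S=0, R ∈ {1, 2}) = 0.036 + 0.020 = 0.056.
P(S=0 | R ∈ {1, 2}) = 0.056/0.319 = 0.176.

0.176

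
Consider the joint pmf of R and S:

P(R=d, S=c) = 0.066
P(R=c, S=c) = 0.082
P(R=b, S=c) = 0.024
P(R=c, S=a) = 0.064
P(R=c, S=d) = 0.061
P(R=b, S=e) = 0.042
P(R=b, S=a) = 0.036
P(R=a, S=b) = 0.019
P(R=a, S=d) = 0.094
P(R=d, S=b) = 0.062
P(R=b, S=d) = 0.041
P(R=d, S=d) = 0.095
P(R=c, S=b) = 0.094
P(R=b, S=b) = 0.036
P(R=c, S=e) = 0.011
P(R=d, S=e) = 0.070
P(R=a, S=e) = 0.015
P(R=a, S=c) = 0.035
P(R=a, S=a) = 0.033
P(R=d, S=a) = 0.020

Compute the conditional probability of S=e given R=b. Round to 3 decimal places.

0.235

P(R=b) = 0.036 + 0.036 + 0.024 + 0.041 + 0.042 = 0.179.
P(S=e | R=b) = 0.042/0.179 = 0.235.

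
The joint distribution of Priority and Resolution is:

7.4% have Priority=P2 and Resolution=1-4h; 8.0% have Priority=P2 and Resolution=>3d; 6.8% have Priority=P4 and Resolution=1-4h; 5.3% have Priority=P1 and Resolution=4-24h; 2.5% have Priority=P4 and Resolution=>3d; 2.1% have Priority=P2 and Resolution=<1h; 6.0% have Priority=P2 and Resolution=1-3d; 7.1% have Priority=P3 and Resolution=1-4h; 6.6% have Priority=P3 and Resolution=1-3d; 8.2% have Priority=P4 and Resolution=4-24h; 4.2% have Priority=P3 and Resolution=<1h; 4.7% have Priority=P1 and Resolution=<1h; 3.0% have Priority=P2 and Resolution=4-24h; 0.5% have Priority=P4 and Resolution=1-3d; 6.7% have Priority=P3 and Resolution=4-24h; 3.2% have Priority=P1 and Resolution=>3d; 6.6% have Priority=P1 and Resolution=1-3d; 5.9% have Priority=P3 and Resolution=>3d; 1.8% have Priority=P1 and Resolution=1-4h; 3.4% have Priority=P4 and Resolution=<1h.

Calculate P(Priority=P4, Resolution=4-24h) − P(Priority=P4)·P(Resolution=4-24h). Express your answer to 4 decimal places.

0.0324

P(Priority=P4) = 0.034 + 0.068 + 0.082 + 0.005 + 0.025 = 0.214.
P(Resolution=4-24h) = 0.053 + 0.030 + 0.067 + 0.082 = 0.232.
P(Priority=P4, Resolution=4-24h) − P(Priority=P4)P(Resolution=4-24h) = 0.082 − 0.214×0.232 = 0.0324.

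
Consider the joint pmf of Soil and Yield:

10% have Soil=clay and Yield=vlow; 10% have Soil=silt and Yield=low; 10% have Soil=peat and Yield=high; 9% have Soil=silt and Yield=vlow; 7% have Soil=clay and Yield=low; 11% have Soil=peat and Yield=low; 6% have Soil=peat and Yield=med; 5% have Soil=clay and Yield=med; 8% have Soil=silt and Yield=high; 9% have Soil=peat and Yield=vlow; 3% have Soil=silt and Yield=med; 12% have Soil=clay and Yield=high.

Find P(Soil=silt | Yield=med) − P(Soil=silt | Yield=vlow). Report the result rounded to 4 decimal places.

P(Yield=med) = 0.05 + 0.03 + 0.06 = 0.14; P(Soil=silt | Yield=med) = 0.03/0.14 = 0.21429.
P(Yield=vlow) = 0.10 + 0.09 + 0.09 = 0.28; P(Soil=silt | Yield=vlow) = 0.09/0.28 = 0.32143.
Difference = -0.1071.

-0.1071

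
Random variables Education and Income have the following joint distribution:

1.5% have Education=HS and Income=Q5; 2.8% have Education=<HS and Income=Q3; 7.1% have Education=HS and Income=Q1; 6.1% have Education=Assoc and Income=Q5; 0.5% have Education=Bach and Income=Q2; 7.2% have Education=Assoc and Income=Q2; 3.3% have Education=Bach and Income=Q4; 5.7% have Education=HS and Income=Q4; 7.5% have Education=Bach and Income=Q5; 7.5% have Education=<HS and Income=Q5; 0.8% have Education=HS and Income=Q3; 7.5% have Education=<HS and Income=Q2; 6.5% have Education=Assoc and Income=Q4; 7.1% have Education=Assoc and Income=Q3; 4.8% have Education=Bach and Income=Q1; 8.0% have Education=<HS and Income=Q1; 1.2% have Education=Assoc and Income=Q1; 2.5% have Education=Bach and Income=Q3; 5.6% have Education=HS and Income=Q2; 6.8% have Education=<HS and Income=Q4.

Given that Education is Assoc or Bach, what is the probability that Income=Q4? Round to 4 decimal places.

P(Education=Assoc) = 0.012 + 0.072 + 0.071 + 0.065 + 0.061 = 0.281.
P(Education=Bach) = 0.048 + 0.005 + 0.025 + 0.033 + 0.075 = 0.186.
P(Education ∈ {Assoc, Bach}) = 0.281 + 0.186 = 0.467; P(Income=Q4, Education ∈ {Assoc, Bach}) = 0.065 + 0.033 = 0.098.
P(Income=Q4 | Education ∈ {Assoc, Bach}) = 0.098/0.467 = 0.2099.

0.2099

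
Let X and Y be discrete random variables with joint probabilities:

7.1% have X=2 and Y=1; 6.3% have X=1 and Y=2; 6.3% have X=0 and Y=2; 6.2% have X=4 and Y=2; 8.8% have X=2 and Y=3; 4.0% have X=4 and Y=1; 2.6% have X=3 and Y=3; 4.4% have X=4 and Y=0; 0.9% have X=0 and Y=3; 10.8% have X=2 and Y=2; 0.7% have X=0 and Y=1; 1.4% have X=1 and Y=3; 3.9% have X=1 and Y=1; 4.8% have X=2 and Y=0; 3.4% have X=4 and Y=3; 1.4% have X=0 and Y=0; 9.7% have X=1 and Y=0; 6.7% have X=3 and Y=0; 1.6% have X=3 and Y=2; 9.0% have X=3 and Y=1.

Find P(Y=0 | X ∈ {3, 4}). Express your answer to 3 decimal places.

P(X=3) = 0.067 + 0.090 + 0.016 + 0.026 = 0.199.
P(X=4) = 0.044 + 0.040 + 0.062 + 0.034 = 0.180.
P(X ∈ {3, 4}) = 0.199 + 0.180 = 0.379; P(Y=0, X ∈ {3, 4}) = 0.067 + 0.044 = 0.111.
P(Y=0 | X ∈ {3, 4}) = 0.111/0.379 = 0.293.

0.293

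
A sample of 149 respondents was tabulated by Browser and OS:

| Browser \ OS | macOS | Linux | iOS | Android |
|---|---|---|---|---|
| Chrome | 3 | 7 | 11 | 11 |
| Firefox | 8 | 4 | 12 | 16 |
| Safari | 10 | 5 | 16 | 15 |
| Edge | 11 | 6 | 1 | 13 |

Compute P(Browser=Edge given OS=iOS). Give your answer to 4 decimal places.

0.0250

Total with OS=iOS: 11 + 12 + 16 + 1 = 40.
P(Browser=Edge | OS=iOS) = 1/40 = 0.0250.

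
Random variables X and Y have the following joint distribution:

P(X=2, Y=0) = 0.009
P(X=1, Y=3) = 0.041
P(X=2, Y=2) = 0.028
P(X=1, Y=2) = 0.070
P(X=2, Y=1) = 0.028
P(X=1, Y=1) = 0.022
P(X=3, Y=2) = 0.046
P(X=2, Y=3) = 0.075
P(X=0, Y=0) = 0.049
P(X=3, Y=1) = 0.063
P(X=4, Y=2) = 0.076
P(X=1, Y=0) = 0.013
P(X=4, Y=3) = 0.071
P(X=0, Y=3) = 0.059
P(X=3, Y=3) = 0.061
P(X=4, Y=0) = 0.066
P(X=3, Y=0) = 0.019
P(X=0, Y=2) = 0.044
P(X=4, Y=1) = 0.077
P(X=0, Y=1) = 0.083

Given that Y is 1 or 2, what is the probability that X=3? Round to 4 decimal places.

P(Y=1) = 0.083 + 0.022 + 0.028 + 0.063 + 0.077 = 0.273.
P(Y=2) = 0.044 + 0.070 + 0.028 + 0.046 + 0.076 = 0.264.
P(Y ∈ {1, 2}) = 0.273 + 0.264 = 0.537; P(X=3, Y ∈ {1, 2}) = 0.063 + 0.046 = 0.109.
P(X=3 | Y ∈ {1, 2}) = 0.109/0.537 = 0.2030.

0.2030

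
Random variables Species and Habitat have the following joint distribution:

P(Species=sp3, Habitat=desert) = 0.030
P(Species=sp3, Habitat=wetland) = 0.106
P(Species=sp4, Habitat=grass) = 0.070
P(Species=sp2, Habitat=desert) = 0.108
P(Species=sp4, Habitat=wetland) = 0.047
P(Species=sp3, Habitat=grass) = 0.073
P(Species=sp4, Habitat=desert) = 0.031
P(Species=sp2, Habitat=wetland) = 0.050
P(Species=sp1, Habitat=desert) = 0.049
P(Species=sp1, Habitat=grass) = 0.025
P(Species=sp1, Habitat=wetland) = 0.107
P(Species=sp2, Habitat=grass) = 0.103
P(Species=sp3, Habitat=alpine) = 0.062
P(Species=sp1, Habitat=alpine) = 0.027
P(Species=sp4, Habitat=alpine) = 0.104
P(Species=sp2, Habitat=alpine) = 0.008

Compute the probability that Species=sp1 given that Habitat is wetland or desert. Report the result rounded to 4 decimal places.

0.2955

P(Habitat=wetland) = 0.107 + 0.050 + 0.106 + 0.047 = 0.310.
P(Habitat=desert) = 0.049 + 0.108 + 0.030 + 0.031 = 0.218.
P(Habitat ∈ {wetland, desert}) = 0.310 + 0.218 = 0.528; P(Species=sp1, Habitat ∈ {wetland, desert}) = 0.107 + 0.049 = 0.156.
P(Species=sp1 | Habitat ∈ {wetland, desert}) = 0.156/0.528 = 0.2955.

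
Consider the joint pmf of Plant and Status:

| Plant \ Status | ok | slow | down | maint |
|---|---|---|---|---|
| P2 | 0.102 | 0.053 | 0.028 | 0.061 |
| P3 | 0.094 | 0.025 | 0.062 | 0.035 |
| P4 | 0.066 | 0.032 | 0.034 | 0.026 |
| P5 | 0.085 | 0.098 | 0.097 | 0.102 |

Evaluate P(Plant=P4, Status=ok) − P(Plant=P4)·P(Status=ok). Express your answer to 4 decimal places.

0.0112

P(Plant=P4) = 0.066 + 0.032 + 0.034 + 0.026 = 0.158.
P(Status=ok) = 0.102 + 0.094 + 0.066 + 0.085 = 0.347.
P(Plant=P4, Status=ok) − P(Plant=P4)P(Status=ok) = 0.066 − 0.158×0.347 = 0.0112.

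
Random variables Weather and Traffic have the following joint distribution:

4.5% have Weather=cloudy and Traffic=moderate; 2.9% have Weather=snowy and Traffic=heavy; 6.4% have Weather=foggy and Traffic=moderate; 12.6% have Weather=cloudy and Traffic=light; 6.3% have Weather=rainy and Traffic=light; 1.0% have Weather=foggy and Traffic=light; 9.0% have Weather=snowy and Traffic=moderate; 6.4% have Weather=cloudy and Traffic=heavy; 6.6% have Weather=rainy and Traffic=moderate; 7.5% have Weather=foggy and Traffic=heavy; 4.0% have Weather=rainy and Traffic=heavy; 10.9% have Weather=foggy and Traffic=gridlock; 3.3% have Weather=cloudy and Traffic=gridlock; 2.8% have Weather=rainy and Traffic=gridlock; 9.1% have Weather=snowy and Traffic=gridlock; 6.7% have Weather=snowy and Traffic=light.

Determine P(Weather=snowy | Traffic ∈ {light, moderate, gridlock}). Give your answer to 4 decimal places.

0.3131

P(Traffic=light) = 0.126 + 0.063 + 0.067 + 0.010 = 0.266.
P(Traffic=moderate) = 0.045 + 0.066 + 0.090 + 0.064 = 0.265.
P(Traffic=gridlock) = 0.033 + 0.028 + 0.091 + 0.109 = 0.261.
P(Traffic ∈ {light, moderate, gridlock}) = 0.266 + 0.265 + 0.261 = 0.792; P(Weather=snowy, Traffic ∈ {light, moderate, gridlock}) = 0.067 + 0.090 + 0.091 = 0.248.
P(Weather=snowy | Traffic ∈ {light, moderate, gridlock}) = 0.248/0.792 = 0.3131.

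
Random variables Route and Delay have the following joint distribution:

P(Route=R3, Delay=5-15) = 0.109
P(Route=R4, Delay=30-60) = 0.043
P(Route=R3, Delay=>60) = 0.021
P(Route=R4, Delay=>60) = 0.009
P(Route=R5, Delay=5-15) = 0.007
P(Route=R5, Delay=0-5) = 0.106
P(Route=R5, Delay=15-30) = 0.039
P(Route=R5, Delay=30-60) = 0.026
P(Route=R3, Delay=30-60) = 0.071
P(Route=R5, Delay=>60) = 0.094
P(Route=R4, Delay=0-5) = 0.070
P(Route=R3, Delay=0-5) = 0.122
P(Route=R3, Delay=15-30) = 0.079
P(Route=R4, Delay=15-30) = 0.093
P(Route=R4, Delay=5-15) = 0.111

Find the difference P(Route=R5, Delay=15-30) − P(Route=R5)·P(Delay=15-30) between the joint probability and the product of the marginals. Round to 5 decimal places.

P(Route=R5) = 0.106 + 0.007 + 0.039 + 0.026 + 0.094 = 0.272.
P(Delay=15-30) = 0.079 + 0.093 + 0.039 = 0.211.
P(Route=R5, Delay=15-30) − P(Route=R5)P(Delay=15-30) = 0.039 − 0.272×0.211 = -0.01839.

-0.01839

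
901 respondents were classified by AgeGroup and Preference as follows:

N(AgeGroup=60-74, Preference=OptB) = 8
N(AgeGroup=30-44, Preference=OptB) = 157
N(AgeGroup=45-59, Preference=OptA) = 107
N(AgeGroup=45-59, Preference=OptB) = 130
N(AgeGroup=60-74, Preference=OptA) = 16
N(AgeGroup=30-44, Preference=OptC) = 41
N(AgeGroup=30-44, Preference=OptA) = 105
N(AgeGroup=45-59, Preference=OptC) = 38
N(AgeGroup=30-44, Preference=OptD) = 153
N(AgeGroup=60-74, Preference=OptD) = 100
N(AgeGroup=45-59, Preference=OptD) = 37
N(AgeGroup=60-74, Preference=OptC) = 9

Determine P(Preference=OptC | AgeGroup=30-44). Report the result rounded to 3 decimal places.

Total with AgeGroup=30-44: 105 + 157 + 41 + 153 = 456.
P(Preference=OptC | AgeGroup=30-44) = 41/456 = 0.090.

0.090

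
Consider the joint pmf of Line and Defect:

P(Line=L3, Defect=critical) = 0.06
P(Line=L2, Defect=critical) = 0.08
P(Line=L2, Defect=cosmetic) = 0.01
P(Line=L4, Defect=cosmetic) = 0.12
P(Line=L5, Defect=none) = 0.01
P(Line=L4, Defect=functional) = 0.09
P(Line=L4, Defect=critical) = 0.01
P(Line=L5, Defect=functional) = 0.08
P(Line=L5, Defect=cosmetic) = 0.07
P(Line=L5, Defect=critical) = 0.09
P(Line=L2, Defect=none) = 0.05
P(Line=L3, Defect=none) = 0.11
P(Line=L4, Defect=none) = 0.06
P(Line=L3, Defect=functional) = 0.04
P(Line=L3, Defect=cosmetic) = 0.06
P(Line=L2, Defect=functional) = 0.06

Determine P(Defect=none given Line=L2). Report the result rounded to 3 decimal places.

0.250

P(Line=L2) = 0.05 + 0.01 + 0.06 + 0.08 = 0.20.
P(Defect=none | Line=L2) = 0.05/0.20 = 0.250.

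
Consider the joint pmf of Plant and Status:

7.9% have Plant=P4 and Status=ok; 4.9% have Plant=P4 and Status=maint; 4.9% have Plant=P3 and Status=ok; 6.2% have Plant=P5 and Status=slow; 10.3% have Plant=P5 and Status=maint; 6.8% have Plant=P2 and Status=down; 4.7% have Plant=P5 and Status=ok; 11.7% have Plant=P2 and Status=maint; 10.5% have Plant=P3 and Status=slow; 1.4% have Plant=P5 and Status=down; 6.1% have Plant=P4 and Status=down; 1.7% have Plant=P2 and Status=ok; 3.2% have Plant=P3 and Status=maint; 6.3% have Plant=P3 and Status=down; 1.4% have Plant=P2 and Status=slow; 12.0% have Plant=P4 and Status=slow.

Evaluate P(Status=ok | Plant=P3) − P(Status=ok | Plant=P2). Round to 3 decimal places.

0.118

P(Plant=P3) = 0.049 + 0.105 + 0.063 + 0.032 = 0.249; P(Status=ok | Plant=P3) = 0.049/0.249 = 0.1968.
P(Plant=P2) = 0.017 + 0.014 + 0.068 + 0.117 = 0.216; P(Status=ok | Plant=P2) = 0.017/0.216 = 0.0787.
Difference = 0.118.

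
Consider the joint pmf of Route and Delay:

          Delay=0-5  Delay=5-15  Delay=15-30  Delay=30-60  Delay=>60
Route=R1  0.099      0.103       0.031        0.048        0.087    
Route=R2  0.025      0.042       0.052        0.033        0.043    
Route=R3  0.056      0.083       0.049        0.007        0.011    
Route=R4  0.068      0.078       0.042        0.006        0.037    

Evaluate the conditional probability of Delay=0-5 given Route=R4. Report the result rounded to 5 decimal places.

P(Route=R4) = 0.068 + 0.078 + 0.042 + 0.006 + 0.037 = 0.231.
P(Delay=0-5 | Route=R4) = 0.068/0.231 = 0.29437.

0.29437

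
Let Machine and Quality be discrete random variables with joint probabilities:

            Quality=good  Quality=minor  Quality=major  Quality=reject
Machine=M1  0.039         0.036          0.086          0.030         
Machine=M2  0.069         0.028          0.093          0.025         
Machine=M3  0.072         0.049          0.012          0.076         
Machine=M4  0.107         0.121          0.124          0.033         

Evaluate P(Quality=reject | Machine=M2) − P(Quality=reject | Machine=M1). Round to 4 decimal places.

-0.0408

P(Machine=M2) = 0.069 + 0.028 + 0.093 + 0.025 = 0.215; P(Quality=reject | Machine=M2) = 0.025/0.215 = 0.11628.
P(Machine=M1) = 0.039 + 0.036 + 0.086 + 0.030 = 0.191; P(Quality=reject | Machine=M1) = 0.030/0.191 = 0.15707.
Difference = -0.0408.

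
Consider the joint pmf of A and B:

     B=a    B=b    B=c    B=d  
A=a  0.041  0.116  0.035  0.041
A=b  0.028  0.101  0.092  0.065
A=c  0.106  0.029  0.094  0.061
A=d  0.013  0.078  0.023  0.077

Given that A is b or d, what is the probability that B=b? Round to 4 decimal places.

0.3753

P(A=b) = 0.028 + 0.101 + 0.092 + 0.065 = 0.286.
P(A=d) = 0.013 + 0.078 + 0.023 + 0.077 = 0.191.
P(A ∈ {b, d}) = 0.286 + 0.191 = 0.477; P(B=b, A ∈ {b, d}) = 0.101 + 0.078 = 0.179.
P(B=b | A ∈ {b, d}) = 0.179/0.477 = 0.3753.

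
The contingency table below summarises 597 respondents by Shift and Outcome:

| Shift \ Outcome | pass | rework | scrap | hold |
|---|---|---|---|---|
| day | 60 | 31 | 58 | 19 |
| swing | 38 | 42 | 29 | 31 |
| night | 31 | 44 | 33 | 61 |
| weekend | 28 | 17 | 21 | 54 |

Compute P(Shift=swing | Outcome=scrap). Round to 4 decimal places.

Total with Outcome=scrap: 58 + 29 + 33 + 21 = 141.
P(Shift=swing | Outcome=scrap) = 29/141 = 0.2057.

0.2057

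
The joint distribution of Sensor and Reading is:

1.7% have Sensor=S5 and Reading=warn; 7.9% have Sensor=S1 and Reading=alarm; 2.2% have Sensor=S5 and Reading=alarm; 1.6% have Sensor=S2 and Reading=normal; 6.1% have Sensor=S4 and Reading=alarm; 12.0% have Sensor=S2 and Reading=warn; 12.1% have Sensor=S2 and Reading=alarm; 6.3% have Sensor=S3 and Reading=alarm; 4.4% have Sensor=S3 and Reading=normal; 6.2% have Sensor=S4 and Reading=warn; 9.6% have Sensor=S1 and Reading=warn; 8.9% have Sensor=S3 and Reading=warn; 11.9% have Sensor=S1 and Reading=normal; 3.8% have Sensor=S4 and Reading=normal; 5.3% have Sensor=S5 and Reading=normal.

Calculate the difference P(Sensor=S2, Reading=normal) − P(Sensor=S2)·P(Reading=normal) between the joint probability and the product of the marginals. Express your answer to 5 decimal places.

P(Sensor=S2) = 0.016 + 0.120 + 0.121 = 0.257.
P(Reading=normal) = 0.119 + 0.016 + 0.044 + 0.038 + 0.053 = 0.270.
P(Sensor=S2, Reading=normal) − P(Sensor=S2)P(Reading=normal) = 0.016 − 0.257×0.270 = -0.05339.

-0.05339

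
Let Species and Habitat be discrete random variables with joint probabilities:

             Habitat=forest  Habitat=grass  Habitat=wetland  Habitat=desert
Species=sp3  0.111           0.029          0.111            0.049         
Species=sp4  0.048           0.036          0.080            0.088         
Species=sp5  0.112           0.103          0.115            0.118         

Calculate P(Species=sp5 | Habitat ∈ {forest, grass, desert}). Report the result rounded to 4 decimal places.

P(Habitat=forest) = 0.111 + 0.048 + 0.112 = 0.271.
P(Habitat=grass) = 0.029 + 0.036 + 0.103 = 0.168.
P(Habitat=desert) = 0.049 + 0.088 + 0.118 = 0.255.
P(Habitat ∈ {forest, grass, desert}) = 0.271 + 0.168 + 0.255 = 0.694; P(Species=sp5, Habitat ∈ {forest, grass, desert}) = 0.112 + 0.103 + 0.118 = 0.333.
P(Species=sp5 | Habitat ∈ {forest, grass, desert}) = 0.333/0.694 = 0.4798.

0.4798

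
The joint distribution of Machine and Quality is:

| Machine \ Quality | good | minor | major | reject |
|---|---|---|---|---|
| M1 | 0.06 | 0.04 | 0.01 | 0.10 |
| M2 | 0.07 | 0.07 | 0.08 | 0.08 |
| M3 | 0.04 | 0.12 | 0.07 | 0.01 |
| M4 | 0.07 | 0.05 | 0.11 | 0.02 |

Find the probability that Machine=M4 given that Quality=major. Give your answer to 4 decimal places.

0.4074

P(Quality=major) = 0.01 + 0.08 + 0.07 + 0.11 = 0.27.
P(Machine=M4 | Quality=major) = 0.11/0.27 = 0.4074.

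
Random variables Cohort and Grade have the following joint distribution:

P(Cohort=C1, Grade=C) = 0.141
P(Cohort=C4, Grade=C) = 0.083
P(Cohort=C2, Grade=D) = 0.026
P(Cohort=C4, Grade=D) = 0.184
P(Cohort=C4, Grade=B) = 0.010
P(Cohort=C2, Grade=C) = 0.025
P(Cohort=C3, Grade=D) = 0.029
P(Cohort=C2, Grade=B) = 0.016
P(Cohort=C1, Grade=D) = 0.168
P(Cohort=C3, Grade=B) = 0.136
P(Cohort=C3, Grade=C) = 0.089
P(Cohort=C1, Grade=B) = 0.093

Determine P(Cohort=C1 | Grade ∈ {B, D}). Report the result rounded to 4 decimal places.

P(Grade=B) = 0.093 + 0.016 + 0.136 + 0.010 = 0.255.
P(Grade=D) = 0.168 + 0.026 + 0.029 + 0.184 = 0.407.
P(Grade ∈ {B, D}) = 0.255 + 0.407 = 0.662; P(Cohort=C1, Grade ∈ {B, D}) = 0.093 + 0.168 = 0.261.
P(Cohort=C1 | Grade ∈ {B, D}) = 0.261/0.662 = 0.3943.

0.3943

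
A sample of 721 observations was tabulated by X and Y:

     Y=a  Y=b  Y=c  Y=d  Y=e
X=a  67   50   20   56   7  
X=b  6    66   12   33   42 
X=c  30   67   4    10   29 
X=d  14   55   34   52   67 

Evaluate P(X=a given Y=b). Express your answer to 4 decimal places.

Total with Y=b: 50 + 66 + 67 + 55 = 238.
P(X=a | Y=b) = 50/238 = 0.2101.

0.2101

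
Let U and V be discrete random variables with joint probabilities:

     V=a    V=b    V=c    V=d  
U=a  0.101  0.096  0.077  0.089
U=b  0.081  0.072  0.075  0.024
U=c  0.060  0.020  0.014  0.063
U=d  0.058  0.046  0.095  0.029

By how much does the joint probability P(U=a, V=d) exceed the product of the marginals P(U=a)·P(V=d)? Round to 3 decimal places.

P(U=a) = 0.101 + 0.096 + 0.077 + 0.089 = 0.363.
P(V=d) = 0.089 + 0.024 + 0.063 + 0.029 = 0.205.
P(U=a, V=d) − P(U=a)P(V=d) = 0.089 − 0.363×0.205 = 0.015.

0.015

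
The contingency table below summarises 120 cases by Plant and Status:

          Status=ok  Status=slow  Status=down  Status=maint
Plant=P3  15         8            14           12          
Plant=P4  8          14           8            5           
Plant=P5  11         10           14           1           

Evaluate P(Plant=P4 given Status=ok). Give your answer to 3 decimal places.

Total with Status=ok: 15 + 8 + 11 = 34.
P(Plant=P4 | Status=ok) = 8/34 = 0.235.

0.235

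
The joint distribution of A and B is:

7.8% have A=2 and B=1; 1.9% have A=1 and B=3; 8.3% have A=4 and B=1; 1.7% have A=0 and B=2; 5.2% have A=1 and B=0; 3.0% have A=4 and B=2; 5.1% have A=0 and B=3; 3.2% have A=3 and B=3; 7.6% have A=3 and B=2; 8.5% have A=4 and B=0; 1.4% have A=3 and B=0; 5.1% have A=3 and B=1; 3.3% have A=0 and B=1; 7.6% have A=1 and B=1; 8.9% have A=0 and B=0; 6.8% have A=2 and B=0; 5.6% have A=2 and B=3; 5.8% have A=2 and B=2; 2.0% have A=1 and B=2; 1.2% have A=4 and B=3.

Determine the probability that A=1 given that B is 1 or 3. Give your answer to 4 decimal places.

0.1935

P(B=1) = 0.033 + 0.076 + 0.078 + 0.051 + 0.083 = 0.321.
P(B=3) = 0.051 + 0.019 + 0.056 + 0.032 + 0.012 = 0.170.
P(B ∈ {1, 3}) = 0.321 + 0.170 = 0.491; P(A=1, B ∈ {1, 3}) = 0.076 + 0.019 = 0.095.
P(A=1 | B ∈ {1, 3}) = 0.095/0.491 = 0.1935.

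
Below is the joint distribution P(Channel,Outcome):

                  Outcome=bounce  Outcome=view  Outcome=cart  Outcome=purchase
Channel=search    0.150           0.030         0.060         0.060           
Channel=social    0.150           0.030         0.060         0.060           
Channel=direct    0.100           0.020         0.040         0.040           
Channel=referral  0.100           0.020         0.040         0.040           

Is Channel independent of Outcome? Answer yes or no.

yes

Every cell satisfies P(Channel,Outcome) = P(Channel)·P(Outcome). For instance P(Channel=direct) = 0.200, P(Outcome=bounce) = 0.500, and 0.200×0.500 = 0.100 matches the joint entry. So Channel and Outcome are independent.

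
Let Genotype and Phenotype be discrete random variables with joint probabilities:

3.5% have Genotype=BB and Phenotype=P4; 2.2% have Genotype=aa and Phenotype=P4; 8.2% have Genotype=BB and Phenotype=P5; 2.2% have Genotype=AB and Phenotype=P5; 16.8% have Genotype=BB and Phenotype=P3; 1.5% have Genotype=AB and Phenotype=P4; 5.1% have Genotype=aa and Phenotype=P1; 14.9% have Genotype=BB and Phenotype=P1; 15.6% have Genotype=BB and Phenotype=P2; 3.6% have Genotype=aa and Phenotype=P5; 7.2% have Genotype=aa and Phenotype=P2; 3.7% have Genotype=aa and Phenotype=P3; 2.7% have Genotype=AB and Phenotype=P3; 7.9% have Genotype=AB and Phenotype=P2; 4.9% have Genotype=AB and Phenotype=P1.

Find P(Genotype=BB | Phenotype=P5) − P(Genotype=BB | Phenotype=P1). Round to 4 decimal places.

-0.0127

P(Phenotype=P5) = 0.036 + 0.022 + 0.082 = 0.140; P(Genotype=BB | Phenotype=P5) = 0.082/0.140 = 0.58571.
P(Phenotype=P1) = 0.051 + 0.049 + 0.149 = 0.249; P(Genotype=BB | Phenotype=P1) = 0.149/0.249 = 0.59839.
Difference = -0.0127.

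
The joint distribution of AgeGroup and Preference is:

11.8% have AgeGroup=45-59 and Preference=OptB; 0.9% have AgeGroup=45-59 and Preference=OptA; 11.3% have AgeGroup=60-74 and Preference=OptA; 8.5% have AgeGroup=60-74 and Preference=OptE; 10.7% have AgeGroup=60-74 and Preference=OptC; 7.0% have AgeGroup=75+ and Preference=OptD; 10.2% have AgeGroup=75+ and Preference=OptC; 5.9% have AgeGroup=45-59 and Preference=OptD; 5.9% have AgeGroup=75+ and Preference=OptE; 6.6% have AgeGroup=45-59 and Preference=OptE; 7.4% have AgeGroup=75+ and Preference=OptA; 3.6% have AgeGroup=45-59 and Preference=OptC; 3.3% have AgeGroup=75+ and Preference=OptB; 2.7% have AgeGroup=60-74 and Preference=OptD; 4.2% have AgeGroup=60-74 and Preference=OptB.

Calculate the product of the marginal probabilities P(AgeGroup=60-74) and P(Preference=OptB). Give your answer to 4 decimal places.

0.0722

P(AgeGroup=60-74) = 0.113 + 0.042 + 0.107 + 0.027 + 0.085 = 0.374.
P(Preference=OptB) = 0.118 + 0.042 + 0.033 = 0.193.
Product: 0.374 × 0.193 = 0.0722.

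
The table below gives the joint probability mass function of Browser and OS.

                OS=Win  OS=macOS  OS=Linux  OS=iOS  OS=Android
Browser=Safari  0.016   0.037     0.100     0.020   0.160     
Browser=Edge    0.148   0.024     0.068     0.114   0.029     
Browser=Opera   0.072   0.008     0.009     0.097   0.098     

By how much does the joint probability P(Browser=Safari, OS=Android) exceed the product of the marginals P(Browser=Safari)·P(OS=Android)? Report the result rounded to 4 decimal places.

P(Browser=Safari) = 0.016 + 0.037 + 0.100 + 0.020 + 0.160 = 0.333.
P(OS=Android) = 0.160 + 0.029 + 0.098 = 0.287.
P(Browser=Safari, OS=Android) − P(Browser=Safari)P(OS=Android) = 0.160 − 0.333×0.287 = 0.0644.

0.0644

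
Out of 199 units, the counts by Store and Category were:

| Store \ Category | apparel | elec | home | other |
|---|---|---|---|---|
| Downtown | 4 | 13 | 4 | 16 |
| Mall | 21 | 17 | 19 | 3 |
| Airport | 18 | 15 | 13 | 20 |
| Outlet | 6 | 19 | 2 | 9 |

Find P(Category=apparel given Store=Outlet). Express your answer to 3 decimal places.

Total with Store=Outlet: 6 + 19 + 2 + 9 = 36.
P(Category=apparel | Store=Outlet) = 6/36 = 0.167.

0.167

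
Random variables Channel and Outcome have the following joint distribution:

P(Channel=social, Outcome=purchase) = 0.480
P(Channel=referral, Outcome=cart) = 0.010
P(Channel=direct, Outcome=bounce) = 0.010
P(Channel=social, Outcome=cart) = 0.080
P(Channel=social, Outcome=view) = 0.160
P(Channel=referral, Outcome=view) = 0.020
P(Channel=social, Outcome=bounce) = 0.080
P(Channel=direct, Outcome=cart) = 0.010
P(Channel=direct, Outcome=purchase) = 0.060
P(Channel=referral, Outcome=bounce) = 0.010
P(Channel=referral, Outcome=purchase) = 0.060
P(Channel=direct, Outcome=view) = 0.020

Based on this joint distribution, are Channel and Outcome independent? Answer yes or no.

yes

Every cell satisfies P(Channel,Outcome) = P(Channel)·P(Outcome). For instance P(Channel=referral) = 0.100, P(Outcome=cart) = 0.100, and 0.100×0.100 = 0.010 matches the joint entry. So Channel and Outcome are independent.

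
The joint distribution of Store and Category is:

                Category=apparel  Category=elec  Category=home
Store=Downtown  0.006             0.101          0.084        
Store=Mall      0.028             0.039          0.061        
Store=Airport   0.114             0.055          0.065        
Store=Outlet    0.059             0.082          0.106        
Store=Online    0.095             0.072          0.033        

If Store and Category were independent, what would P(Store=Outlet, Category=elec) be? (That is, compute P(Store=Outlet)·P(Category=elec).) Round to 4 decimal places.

0.0862

P(Store=Outlet) = 0.059 + 0.082 + 0.106 = 0.247.
P(Category=elec) = 0.101 + 0.039 + 0.055 + 0.082 + 0.072 = 0.349.
Product: 0.247 × 0.349 = 0.0862.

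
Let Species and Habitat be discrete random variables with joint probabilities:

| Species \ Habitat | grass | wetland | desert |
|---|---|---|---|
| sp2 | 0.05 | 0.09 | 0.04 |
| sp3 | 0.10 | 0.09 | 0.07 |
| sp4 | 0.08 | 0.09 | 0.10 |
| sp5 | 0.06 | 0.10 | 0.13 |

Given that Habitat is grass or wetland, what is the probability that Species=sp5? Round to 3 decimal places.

P(Habitat=grass) = 0.05 + 0.10 + 0.08 + 0.06 = 0.29.
P(Habitat=wetland) = 0.09 + 0.09 + 0.09 + 0.10 = 0.37.
P(Habitat ∈ {grass, wetland}) = 0.29 + 0.37 = 0.66; P(Species=sp5, Habitat ∈ {grass, wetland}) = 0.06 + 0.10 = 0.16.
P(Species=sp5 | Habitat ∈ {grass, wetland}) = 0.16/0.66 = 0.242.

0.242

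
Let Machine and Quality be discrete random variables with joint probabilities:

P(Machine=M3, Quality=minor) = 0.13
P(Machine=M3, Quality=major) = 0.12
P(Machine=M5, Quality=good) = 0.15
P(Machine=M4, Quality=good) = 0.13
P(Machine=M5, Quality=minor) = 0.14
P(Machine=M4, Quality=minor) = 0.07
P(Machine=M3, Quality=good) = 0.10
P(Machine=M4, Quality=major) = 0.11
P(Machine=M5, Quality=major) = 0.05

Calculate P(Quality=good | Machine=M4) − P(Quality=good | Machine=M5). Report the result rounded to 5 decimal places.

-0.02182

P(Machine=M4) = 0.13 + 0.07 + 0.11 = 0.31; P(Quality=good | Machine=M4) = 0.13/0.31 = 0.419355.
P(Machine=M5) = 0.15 + 0.14 + 0.05 = 0.34; P(Quality=good | Machine=M5) = 0.15/0.34 = 0.441176.
Difference = -0.02182.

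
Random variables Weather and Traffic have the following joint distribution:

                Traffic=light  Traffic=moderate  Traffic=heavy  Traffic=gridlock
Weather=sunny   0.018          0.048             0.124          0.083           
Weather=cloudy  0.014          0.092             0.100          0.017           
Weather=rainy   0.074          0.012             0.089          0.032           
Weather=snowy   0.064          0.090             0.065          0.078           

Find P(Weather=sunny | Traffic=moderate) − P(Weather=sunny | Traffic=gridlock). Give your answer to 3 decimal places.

-0.197

P(Traffic=moderate) = 0.048 + 0.092 + 0.012 + 0.090 = 0.242; P(Weather=sunny | Traffic=moderate) = 0.048/0.242 = 0.1983.
P(Traffic=gridlock) = 0.083 + 0.017 + 0.032 + 0.078 = 0.210; P(Weather=sunny | Traffic=gridlock) = 0.083/0.210 = 0.3952.
Difference = -0.197.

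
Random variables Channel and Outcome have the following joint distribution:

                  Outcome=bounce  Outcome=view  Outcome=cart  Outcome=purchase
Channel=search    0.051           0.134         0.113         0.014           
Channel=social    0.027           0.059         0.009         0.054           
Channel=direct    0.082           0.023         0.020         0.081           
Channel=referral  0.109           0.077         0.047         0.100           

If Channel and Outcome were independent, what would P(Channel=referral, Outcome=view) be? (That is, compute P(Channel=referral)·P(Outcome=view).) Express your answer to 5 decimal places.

0.09757

P(Channel=referral) = 0.109 + 0.077 + 0.047 + 0.100 = 0.333.
P(Outcome=view) = 0.134 + 0.059 + 0.023 + 0.077 = 0.293.
Product: 0.333 × 0.293 = 0.09757.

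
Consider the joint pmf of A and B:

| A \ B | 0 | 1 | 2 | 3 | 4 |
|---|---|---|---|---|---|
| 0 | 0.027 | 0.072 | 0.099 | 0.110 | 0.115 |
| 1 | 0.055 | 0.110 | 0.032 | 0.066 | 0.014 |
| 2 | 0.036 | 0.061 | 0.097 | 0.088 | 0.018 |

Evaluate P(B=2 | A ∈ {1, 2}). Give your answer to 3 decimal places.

P(A=1) = 0.055 + 0.110 + 0.032 + 0.066 + 0.014 = 0.277.
P(A=2) = 0.036 + 0.061 + 0.097 + 0.088 + 0.018 = 0.300.
P(A ∈ {1, 2}) = 0.277 + 0.300 = 0.577; P(B=2, A ∈ {1, 2}) = 0.032 + 0.097 = 0.129.
P(B=2 | A ∈ {1, 2}) = 0.129/0.577 = 0.224.

0.224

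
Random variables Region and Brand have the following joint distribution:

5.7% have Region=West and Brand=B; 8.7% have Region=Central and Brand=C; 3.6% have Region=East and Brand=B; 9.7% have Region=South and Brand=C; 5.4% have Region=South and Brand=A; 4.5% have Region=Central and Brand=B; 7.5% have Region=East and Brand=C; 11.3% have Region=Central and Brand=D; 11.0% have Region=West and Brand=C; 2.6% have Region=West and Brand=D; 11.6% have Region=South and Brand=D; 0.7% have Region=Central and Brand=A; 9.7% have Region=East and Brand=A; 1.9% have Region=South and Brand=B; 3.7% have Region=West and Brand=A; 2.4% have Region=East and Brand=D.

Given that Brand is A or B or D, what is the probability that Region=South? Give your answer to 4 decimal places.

0.2995

P(Brand=A) = 0.054 + 0.097 + 0.037 + 0.007 = 0.195.
P(Brand=B) = 0.019 + 0.036 + 0.057 + 0.045 = 0.157.
P(Brand=D) = 0.116 + 0.024 + 0.026 + 0.113 = 0.279.
P(Brand ∈ {A, B, D}) = 0.195 + 0.157 + 0.279 = 0.631; P(Region=South, Brand ∈ {A, B, D}) = 0.054 + 0.019 + 0.116 = 0.189.
P(Region=South | Brand ∈ {A, B, D}) = 0.189/0.631 = 0.2995.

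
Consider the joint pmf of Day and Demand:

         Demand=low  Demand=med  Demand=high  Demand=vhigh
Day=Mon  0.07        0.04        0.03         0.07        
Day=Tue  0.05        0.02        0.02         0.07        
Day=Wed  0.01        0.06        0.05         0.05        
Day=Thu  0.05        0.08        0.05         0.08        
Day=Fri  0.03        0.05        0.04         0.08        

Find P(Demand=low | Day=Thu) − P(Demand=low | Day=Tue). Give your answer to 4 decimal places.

P(Day=Thu) = 0.05 + 0.08 + 0.05 + 0.08 = 0.26; P(Demand=low | Day=Thu) = 0.05/0.26 = 0.19231.
P(Day=Tue) = 0.05 + 0.02 + 0.02 + 0.07 = 0.16; P(Demand=low | Day=Tue) = 0.05/0.16 = 0.31250.
Difference = -0.1202.

-0.1202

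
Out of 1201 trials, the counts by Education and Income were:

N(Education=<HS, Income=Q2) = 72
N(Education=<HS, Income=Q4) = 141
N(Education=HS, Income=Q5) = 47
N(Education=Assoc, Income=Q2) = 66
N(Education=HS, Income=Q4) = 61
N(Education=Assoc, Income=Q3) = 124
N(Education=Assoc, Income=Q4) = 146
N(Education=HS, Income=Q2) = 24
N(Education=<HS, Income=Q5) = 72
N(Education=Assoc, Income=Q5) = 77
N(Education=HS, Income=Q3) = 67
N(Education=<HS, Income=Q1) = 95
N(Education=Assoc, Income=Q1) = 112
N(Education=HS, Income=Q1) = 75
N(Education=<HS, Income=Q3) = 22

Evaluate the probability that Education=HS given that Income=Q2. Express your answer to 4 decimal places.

Total with Income=Q2: 72 + 24 + 66 = 162.
P(Education=HS | Income=Q2) = 24/162 = 0.1481.

0.1481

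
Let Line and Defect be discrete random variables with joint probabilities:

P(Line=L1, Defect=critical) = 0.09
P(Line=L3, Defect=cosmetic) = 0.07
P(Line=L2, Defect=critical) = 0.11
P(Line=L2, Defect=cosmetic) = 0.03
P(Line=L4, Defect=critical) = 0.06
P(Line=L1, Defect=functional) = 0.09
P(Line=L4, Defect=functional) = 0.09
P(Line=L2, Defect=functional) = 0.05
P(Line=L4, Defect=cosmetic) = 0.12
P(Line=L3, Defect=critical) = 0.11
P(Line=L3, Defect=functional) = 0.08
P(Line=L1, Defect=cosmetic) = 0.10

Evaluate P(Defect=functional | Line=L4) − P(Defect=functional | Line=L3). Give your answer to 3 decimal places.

P(Line=L4) = 0.12 + 0.09 + 0.06 = 0.27; P(Defect=functional | Line=L4) = 0.09/0.27 = 0.3333.
P(Line=L3) = 0.07 + 0.08 + 0.11 = 0.26; P(Defect=functional | Line=L3) = 0.08/0.26 = 0.3077.
Difference = 0.026.

0.026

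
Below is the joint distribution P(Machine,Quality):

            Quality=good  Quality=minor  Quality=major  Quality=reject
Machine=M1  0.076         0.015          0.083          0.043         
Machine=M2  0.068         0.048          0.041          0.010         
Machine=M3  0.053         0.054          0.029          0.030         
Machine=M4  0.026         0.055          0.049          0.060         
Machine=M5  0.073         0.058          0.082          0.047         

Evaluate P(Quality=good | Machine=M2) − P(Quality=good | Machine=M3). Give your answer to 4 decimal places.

0.0879

P(Machine=M2) = 0.068 + 0.048 + 0.041 + 0.010 = 0.167; P(Quality=good | Machine=M2) = 0.068/0.167 = 0.40719.
P(Machine=M3) = 0.053 + 0.054 + 0.029 + 0.030 = 0.166; P(Quality=good | Machine=M3) = 0.053/0.166 = 0.31928.
Difference = 0.0879.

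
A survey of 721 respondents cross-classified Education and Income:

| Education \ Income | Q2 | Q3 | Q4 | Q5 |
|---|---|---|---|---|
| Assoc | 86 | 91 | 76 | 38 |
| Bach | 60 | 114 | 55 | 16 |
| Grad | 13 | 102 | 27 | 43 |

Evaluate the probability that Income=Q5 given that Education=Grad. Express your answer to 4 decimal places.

Total with Education=Grad: 13 + 102 + 27 + 43 = 185.
P(Income=Q5 | Education=Grad) = 43/185 = 0.2324.

0.2324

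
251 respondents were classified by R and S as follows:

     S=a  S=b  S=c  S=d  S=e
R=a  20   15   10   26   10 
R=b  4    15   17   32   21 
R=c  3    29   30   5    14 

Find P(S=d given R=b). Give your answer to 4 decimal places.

0.3596

Total with R=b: 4 + 15 + 17 + 32 + 21 = 89.
P(S=d | R=b) = 32/89 = 0.3596.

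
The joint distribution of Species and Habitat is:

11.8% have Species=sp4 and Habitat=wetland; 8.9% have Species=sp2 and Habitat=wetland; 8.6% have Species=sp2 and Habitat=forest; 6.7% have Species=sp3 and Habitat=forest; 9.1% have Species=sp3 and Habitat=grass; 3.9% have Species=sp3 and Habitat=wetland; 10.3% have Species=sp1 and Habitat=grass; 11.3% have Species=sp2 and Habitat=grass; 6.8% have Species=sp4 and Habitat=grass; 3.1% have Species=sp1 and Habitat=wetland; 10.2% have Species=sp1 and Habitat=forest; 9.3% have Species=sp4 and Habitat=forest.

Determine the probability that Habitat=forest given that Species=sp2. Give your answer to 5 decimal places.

0.29861

P(Species=sp2) = 0.086 + 0.113 + 0.089 = 0.288.
P(Habitat=forest | Species=sp2) = 0.086/0.288 = 0.29861.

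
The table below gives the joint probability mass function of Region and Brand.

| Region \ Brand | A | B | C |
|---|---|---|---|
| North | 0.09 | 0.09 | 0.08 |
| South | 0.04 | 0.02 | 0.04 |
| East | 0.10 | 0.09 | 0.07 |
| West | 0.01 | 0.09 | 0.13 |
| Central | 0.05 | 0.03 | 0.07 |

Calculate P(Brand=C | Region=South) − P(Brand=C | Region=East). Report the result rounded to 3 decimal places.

0.131

P(Region=South) = 0.04 + 0.02 + 0.04 = 0.10; P(Brand=C | Region=South) = 0.04/0.10 = 0.4000.
P(Region=East) = 0.10 + 0.09 + 0.07 = 0.26; P(Brand=C | Region=East) = 0.07/0.26 = 0.2692.
Difference = 0.131.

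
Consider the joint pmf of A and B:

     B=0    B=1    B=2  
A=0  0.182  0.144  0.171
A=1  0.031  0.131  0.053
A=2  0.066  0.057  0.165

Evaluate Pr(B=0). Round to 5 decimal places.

0.27900

P(B=0) = 0.182 + 0.031 + 0.066 = 0.279.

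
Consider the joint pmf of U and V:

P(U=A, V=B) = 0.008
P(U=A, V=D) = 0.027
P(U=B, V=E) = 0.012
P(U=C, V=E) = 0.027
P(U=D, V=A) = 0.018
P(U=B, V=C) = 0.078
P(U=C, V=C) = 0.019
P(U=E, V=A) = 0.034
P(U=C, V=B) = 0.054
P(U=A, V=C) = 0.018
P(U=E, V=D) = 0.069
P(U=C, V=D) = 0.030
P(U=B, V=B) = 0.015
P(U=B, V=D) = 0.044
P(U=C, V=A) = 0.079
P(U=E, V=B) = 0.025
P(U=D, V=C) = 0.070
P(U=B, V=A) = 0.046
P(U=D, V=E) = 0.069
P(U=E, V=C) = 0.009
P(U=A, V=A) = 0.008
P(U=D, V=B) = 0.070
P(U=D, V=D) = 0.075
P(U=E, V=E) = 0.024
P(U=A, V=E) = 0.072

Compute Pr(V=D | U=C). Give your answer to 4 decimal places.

P(U=C) = 0.079 + 0.054 + 0.019 + 0.030 + 0.027 = 0.209.
P(V=D | U=C) = 0.030/0.209 = 0.1435.

0.1435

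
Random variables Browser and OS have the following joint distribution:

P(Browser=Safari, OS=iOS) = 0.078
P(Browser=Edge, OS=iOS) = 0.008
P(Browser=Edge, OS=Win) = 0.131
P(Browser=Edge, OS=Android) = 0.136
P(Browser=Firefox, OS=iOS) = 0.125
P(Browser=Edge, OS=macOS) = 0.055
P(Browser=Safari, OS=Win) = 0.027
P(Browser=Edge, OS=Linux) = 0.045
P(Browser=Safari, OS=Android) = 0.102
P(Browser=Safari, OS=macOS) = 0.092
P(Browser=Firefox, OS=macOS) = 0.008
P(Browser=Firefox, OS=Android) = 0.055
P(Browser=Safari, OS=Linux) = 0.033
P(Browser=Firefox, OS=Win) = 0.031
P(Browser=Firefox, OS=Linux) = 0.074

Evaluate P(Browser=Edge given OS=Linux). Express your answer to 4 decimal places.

0.2961

P(OS=Linux) = 0.074 + 0.033 + 0.045 = 0.152.
P(Browser=Edge | OS=Linux) = 0.045/0.152 = 0.2961.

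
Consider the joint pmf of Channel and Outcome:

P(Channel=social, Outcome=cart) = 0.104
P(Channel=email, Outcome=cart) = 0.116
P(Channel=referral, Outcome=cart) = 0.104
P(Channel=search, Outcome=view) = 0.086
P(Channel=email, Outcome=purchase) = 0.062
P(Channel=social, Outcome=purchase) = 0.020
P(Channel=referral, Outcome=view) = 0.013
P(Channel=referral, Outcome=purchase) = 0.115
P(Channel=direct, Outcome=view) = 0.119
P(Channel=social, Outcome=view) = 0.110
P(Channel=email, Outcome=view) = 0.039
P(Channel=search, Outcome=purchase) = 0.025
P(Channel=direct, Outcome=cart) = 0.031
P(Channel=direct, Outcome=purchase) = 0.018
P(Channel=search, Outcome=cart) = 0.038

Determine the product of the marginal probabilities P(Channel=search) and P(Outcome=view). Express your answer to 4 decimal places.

0.0547

P(Channel=search) = 0.086 + 0.038 + 0.025 = 0.149.
P(Outcome=view) = 0.039 + 0.086 + 0.110 + 0.119 + 0.013 = 0.367.
Product: 0.149 × 0.367 = 0.0547.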